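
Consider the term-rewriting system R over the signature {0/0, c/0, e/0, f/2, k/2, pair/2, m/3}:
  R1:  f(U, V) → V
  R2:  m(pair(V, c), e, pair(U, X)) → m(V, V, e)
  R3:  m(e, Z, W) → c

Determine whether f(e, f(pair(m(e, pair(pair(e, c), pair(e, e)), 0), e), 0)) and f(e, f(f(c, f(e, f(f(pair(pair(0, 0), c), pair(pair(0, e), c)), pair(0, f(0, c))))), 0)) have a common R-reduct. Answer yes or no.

yes — NF(t₁) = 0, NF(t₂) = 0

Reduce t₁ = f(e, f(pair(m(e, pair(pair(e, c), pair(e, e)), 0), e), 0)):
1. f(e, f(pair(m(e, pair(pair(e, c), pair(e, e)), 0), e), 0))  →  f(pair(m(e, pair(pair(e, c), pair(e, e)), 0), e), 0)   [R1 at ε]
2. f(pair(m(e, pair(pair(e, c), pair(e, e)), 0), e), 0)  →  0   [R1 at ε]

Reduce t₂ = f(e, f(f(c, f(e, f(f(pair(pair(0, 0), c), pair(pair(0, e), c)), pair(0, f(0, c))))), 0)):
1. f(e, f(f(c, f(e, f(f(pair(pair(0, 0), c), pair(pair(0, e), c)), pair(0, f(0, c))))), 0))  →  f(f(c, f(e, f(f(pair(pair(0, 0), c), pair(pair(0, e), c)), pair(0, f(0, c))))), 0)   [R1 at ε]
2. f(f(c, f(e, f(f(pair(pair(0, 0), c), pair(pair(0, e), c)), pair(0, f(0, c))))), 0)  →  0   [R1 at ε]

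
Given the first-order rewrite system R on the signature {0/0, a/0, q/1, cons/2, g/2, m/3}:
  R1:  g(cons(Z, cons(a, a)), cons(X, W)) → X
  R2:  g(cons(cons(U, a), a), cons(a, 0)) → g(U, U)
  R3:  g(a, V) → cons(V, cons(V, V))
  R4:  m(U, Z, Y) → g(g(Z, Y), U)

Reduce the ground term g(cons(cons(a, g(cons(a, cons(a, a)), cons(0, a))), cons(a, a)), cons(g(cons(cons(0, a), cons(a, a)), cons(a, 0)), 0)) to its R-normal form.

1. g(cons(cons(a, g(cons(a, cons(a, a)), cons(0, a))), cons(a, a)), cons(g(cons(cons(0, a), cons(a, a)), cons(a, 0)), 0))  →  g(cons(cons(0, a), cons(a, a)), cons(a, 0))   [R1 at ε]
2. g(cons(cons(0, a), cons(a, a)), cons(a, 0))  →  a   [R1 at ε]

a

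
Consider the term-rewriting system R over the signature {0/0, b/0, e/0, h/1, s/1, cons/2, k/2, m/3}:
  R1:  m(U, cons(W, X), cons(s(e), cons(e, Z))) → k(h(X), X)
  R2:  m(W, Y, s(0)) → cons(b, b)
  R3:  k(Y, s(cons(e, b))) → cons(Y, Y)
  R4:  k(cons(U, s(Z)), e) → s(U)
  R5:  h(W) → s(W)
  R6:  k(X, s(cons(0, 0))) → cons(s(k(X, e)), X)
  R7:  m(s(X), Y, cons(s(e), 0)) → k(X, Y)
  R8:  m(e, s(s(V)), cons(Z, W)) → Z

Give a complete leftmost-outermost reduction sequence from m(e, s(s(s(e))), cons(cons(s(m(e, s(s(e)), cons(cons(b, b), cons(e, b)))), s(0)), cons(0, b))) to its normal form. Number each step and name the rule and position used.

cons(s(cons(b, b)), s(0))

1. m(e, s(s(s(e))), cons(cons(s(m(e, s(s(e)), cons(cons(b, b), cons(e, b)))), s(0)), cons(0, b)))  →  cons(s(m(e, s(s(e)), cons(cons(b, b), cons(e, b)))), s(0))   [R8 at ε]
2. cons(s(m(e, s(s(e)), cons(cons(b, b), cons(e, b)))), s(0))  →  cons(s(cons(b, b)), s(0))   [R8 at 1.1]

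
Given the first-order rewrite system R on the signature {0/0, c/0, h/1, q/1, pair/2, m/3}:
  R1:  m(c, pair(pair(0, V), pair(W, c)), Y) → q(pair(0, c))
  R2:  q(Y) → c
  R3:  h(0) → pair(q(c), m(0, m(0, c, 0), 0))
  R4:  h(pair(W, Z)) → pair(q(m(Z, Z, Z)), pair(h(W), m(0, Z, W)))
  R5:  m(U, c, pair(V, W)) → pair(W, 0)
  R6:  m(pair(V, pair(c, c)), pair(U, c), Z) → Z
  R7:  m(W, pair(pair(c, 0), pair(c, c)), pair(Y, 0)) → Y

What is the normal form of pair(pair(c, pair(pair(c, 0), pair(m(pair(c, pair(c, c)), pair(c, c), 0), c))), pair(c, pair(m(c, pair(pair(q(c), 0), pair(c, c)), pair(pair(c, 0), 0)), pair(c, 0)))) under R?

1. pair(pair(c, pair(pair(c, 0), pair(m(pair(c, pair(c, c)), pair(c, c), 0), c))), pair(c, pair(m(c, pair(pair(q(c), 0), pair(c, c)), pair(pair(c, 0), 0)), pair(c, 0))))  →  pair(pair(c, pair(pair(c, 0), pair(0, c))), pair(c, pair(m(c, pair(pair(q(c), 0), pair(c, c)), pair(pair(c, 0), 0)), pair(c, 0))))   [R6 at 1.2.2.1]
2. pair(pair(c, pair(pair(c, 0), pair(0, c))), pair(c, pair(m(c, pair(pair(q(c), 0), pair(c, c)), pair(pair(c, 0), 0)), pair(c, 0))))  →  pair(pair(c, pair(pair(c, 0), pair(0, c))), pair(c, pair(m(c, pair(pair(c, 0), pair(c, c)), pair(pair(c, 0), 0)), pair(c, 0))))   [R2 at 2.2.1.2.1.1]
3. pair(pair(c, pair(pair(c, 0), pair(0, c))), pair(c, pair(m(c, pair(pair(c, 0), pair(c, c)), pair(pair(c, 0), 0)), pair(c, 0))))  →  pair(pair(c, pair(pair(c, 0), pair(0, c))), pair(c, pair(pair(c, 0), pair(c, 0))))   [R7 at 2.2.1]

pair(pair(c, pair(pair(c, 0), pair(0, c))), pair(c, pair(pair(c, 0), pair(c, 0))))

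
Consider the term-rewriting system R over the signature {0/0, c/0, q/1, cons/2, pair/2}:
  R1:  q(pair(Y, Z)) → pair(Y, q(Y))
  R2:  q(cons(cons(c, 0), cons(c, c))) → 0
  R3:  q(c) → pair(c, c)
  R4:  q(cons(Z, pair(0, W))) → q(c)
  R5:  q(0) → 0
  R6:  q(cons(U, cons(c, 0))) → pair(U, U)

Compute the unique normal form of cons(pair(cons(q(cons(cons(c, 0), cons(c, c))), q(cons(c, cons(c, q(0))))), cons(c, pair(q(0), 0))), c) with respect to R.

cons(pair(cons(0, pair(c, c)), cons(c, pair(0, 0))), c)

1. cons(pair(cons(q(cons(cons(c, 0), cons(c, c))), q(cons(c, cons(c, q(0))))), cons(c, pair(q(0), 0))), c)  →  cons(pair(cons(0, q(cons(c, cons(c, q(0))))), cons(c, pair(q(0), 0))), c)   [R2 at 1.1.1]
2. cons(pair(cons(0, q(cons(c, cons(c, q(0))))), cons(c, pair(q(0), 0))), c)  →  cons(pair(cons(0, q(cons(c, cons(c, 0)))), cons(c, pair(q(0), 0))), c)   [R5 at 1.1.2.1.2.2]
3. cons(pair(cons(0, q(cons(c, cons(c, 0)))), cons(c, pair(q(0), 0))), c)  →  cons(pair(cons(0, pair(c, c)), cons(c, pair(q(0), 0))), c)   [R6 at 1.1.2]
4. cons(pair(cons(0, pair(c, c)), cons(c, pair(q(0), 0))), c)  →  cons(pair(cons(0, pair(c, c)), cons(c, pair(0, 0))), c)   [R5 at 1.2.2.1]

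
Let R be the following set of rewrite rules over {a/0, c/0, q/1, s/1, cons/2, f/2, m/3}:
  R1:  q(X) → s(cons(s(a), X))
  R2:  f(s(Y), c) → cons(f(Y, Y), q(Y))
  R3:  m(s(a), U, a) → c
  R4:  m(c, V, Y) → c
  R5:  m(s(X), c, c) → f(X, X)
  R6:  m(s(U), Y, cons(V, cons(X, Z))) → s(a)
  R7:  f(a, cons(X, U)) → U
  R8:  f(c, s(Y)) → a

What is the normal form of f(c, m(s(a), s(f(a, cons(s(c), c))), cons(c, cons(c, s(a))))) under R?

a

1. f(c, m(s(a), s(f(a, cons(s(c), c))), cons(c, cons(c, s(a)))))  →  f(c, s(a))   [R6 at 2]
2. f(c, s(a))  →  a   [R8 at ε]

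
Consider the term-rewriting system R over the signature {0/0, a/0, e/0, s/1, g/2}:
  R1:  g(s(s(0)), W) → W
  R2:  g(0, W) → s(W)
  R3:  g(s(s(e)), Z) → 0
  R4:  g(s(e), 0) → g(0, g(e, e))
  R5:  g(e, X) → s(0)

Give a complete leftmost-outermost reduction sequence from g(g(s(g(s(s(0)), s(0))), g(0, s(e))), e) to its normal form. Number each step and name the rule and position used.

1. g(g(s(g(s(s(0)), s(0))), g(0, s(e))), e)  →  g(g(s(s(0)), g(0, s(e))), e)   [R1 at 1.1.1]
2. g(g(s(s(0)), g(0, s(e))), e)  →  g(g(0, s(e)), e)   [R1 at 1]
3. g(g(0, s(e)), e)  →  g(s(s(e)), e)   [R2 at 1]
4. g(s(s(e)), e)  →  0   [R3 at ε]

0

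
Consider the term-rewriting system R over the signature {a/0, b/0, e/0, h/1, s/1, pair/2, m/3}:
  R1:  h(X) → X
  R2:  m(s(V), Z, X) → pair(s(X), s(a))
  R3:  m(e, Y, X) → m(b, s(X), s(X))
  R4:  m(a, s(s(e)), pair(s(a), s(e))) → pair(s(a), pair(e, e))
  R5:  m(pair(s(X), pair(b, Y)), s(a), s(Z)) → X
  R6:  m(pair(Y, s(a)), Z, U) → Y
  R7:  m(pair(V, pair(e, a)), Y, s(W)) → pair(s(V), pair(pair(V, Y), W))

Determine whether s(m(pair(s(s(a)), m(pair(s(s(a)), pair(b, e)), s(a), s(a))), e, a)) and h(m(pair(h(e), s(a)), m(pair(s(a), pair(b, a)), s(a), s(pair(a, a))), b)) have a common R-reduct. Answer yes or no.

no — NF(t₁) = s(s(s(a))), NF(t₂) = e

Reduce t₁ = s(m(pair(s(s(a)), m(pair(s(s(a)), pair(b, e)), s(a), s(a))), e, a)):
1. s(m(pair(s(s(a)), m(pair(s(s(a)), pair(b, e)), s(a), s(a))), e, a))  →  s(m(pair(s(s(a)), s(a)), e, a))   [R5 at 1.1.2]
2. s(m(pair(s(s(a)), s(a)), e, a))  →  s(s(s(a)))   [R6 at 1]

Reduce t₂ = h(m(pair(h(e), s(a)), m(pair(s(a), pair(b, a)), s(a), s(pair(a, a))), b)):
1. h(m(pair(h(e), s(a)), m(pair(s(a), pair(b, a)), s(a), s(pair(a, a))), b))  →  m(pair(h(e), s(a)), m(pair(s(a), pair(b, a)), s(a), s(pair(a, a))), b)   [R1 at ε]
2. m(pair(h(e), s(a)), m(pair(s(a), pair(b, a)), s(a), s(pair(a, a))), b)  →  h(e)   [R6 at ε]
3. h(e)  →  e   [R1 at ε]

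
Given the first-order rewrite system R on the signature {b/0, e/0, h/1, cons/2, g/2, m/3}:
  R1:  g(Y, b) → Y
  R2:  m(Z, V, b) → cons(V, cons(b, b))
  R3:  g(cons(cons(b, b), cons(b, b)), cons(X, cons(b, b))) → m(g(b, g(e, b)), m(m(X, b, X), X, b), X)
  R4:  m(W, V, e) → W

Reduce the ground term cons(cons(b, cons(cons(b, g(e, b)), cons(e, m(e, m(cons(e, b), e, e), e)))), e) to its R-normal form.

cons(cons(b, cons(cons(b, e), cons(e, e))), e)

1. cons(cons(b, cons(cons(b, g(e, b)), cons(e, m(e, m(cons(e, b), e, e), e)))), e)  →  cons(cons(b, cons(cons(b, e), cons(e, m(e, m(cons(e, b), e, e), e)))), e)   [R1 at 1.2.1.2]
2. cons(cons(b, cons(cons(b, e), cons(e, m(e, m(cons(e, b), e, e), e)))), e)  →  cons(cons(b, cons(cons(b, e), cons(e, e))), e)   [R4 at 1.2.2.2]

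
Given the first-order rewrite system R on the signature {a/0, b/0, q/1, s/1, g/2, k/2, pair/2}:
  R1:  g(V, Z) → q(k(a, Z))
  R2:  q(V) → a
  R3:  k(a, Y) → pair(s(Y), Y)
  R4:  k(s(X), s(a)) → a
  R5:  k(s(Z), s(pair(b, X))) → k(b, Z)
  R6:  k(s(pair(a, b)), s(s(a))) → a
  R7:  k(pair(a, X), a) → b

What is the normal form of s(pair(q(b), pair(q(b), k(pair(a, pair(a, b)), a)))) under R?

1. s(pair(q(b), pair(q(b), k(pair(a, pair(a, b)), a))))  →  s(pair(a, pair(q(b), k(pair(a, pair(a, b)), a))))   [R2 at 1.1]
2. s(pair(a, pair(q(b), k(pair(a, pair(a, b)), a))))  →  s(pair(a, pair(a, k(pair(a, pair(a, b)), a))))   [R2 at 1.2.1]
3. s(pair(a, pair(a, k(pair(a, pair(a, b)), a))))  →  s(pair(a, pair(a, b)))   [R7 at 1.2.2]

s(pair(a, pair(a, b)))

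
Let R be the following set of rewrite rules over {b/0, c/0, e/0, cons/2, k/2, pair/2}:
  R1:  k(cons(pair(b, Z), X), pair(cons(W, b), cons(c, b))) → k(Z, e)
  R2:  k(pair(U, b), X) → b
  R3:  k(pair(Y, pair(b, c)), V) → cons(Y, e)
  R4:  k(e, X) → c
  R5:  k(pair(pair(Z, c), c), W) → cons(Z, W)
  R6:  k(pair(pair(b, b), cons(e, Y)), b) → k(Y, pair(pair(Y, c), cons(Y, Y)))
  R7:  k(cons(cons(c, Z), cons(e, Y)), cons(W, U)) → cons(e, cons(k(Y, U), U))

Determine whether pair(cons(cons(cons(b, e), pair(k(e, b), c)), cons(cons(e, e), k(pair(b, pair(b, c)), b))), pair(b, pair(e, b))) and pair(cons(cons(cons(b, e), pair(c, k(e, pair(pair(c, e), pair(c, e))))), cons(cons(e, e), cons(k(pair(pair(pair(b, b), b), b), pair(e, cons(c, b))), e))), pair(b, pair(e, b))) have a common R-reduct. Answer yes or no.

Reduce t₁ = pair(cons(cons(cons(b, e), pair(k(e, b), c)), cons(cons(e, e), k(pair(b, pair(b, c)), b))), pair(b, pair(e, b))):
1. pair(cons(cons(cons(b, e), pair(k(e, b), c)), cons(cons(e, e), k(pair(b, pair(b, c)), b))), pair(b, pair(e, b)))  →  pair(cons(cons(cons(b, e), pair(c, c)), cons(cons(e, e), k(pair(b, pair(b, c)), b))), pair(b, pair(e, b)))   [R4 at 1.1.2.1]
2. pair(cons(cons(cons(b, e), pair(c, c)), cons(cons(e, e), k(pair(b, pair(b, c)), b))), pair(b, pair(e, b)))  →  pair(cons(cons(cons(b, e), pair(c, c)), cons(cons(e, e), cons(b, e))), pair(b, pair(e, b)))   [R3 at 1.2.2]

Reduce t₂ = pair(cons(cons(cons(b, e), pair(c, k(e, pair(pair(c, e), pair(c, e))))), cons(cons(e, e), cons(k(pair(pair(pair(b, b), b), b), pair(e, cons(c, b))), e))), pair(b, pair(e, b))):
1. pair(cons(cons(cons(b, e), pair(c, k(e, pair(pair(c, e), pair(c, e))))), cons(cons(e, e), cons(k(pair(pair(pair(b, b), b), b), pair(e, cons(c, b))), e))), pair(b, pair(e, b)))  →  pair(cons(cons(cons(b, e), pair(c, c)), cons(cons(e, e), cons(k(pair(pair(pair(b, b), b), b), pair(e, cons(c, b))), e))), pair(b, pair(e, b)))   [R4 at 1.1.2.2]
2. pair(cons(cons(cons(b, e), pair(c, c)), cons(cons(e, e), cons(k(pair(pair(pair(b, b), b), b), pair(e, cons(c, b))), e))), pair(b, pair(e, b)))  →  pair(cons(cons(cons(b, e), pair(c, c)), cons(cons(e, e), cons(b, e))), pair(b, pair(e, b)))   [R2 at 1.2.2.1]

yes — NF(t₁) = pair(cons(cons(cons(b, e), pair(c, c)), cons(cons(e, e), cons(b, e))), pair(b, pair(e, b))), NF(t₂) = pair(cons(cons(cons(b, e), pair(c, c)), cons(cons(e, e), cons(b, e))), pair(b, pair(e, b)))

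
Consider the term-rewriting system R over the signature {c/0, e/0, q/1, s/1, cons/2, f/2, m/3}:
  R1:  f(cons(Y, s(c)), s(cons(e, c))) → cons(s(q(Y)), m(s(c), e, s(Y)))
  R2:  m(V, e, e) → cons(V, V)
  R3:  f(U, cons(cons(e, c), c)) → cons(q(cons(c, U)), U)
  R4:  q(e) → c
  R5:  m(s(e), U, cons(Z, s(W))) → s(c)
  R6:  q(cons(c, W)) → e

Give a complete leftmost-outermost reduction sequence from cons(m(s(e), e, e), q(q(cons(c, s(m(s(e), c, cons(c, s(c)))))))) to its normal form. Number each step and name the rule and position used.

cons(cons(s(e), s(e)), c)

1. cons(m(s(e), e, e), q(q(cons(c, s(m(s(e), c, cons(c, s(c))))))))  →  cons(cons(s(e), s(e)), q(q(cons(c, s(m(s(e), c, cons(c, s(c))))))))   [R2 at 1]
2. cons(cons(s(e), s(e)), q(q(cons(c, s(m(s(e), c, cons(c, s(c))))))))  →  cons(cons(s(e), s(e)), q(e))   [R6 at 2.1]
3. cons(cons(s(e), s(e)), q(e))  →  cons(cons(s(e), s(e)), c)   [R4 at 2]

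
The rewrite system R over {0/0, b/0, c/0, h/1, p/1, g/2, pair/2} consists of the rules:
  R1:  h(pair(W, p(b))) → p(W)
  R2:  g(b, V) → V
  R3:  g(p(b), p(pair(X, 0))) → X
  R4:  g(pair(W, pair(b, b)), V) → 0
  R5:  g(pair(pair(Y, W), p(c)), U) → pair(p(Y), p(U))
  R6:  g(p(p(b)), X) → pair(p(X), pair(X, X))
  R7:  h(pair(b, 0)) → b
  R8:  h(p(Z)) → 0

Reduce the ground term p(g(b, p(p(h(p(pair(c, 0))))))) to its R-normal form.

p(p(p(0)))

1. p(g(b, p(p(h(p(pair(c, 0)))))))  →  p(p(p(h(p(pair(c, 0))))))   [R2 at 1]
2. p(p(p(h(p(pair(c, 0))))))  →  p(p(p(0)))   [R8 at 1.1.1]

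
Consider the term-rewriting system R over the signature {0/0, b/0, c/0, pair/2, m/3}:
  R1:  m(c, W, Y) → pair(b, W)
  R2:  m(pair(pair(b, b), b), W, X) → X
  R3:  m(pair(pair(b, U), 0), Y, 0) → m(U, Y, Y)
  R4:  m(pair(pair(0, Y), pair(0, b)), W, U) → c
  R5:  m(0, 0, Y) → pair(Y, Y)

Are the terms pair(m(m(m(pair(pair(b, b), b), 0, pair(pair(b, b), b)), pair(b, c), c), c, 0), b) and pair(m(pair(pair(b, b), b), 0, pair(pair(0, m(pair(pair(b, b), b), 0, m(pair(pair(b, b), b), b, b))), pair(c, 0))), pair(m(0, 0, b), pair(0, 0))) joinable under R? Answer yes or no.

no — NF(t₁) = pair(pair(b, c), b), NF(t₂) = pair(pair(pair(0, b), pair(c, 0)), pair(pair(b, b), pair(0, 0)))

Reduce t₁ = pair(m(m(m(pair(pair(b, b), b), 0, pair(pair(b, b), b)), pair(b, c), c), c, 0), b):
1. pair(m(m(m(pair(pair(b, b), b), 0, pair(pair(b, b), b)), pair(b, c), c), c, 0), b)  →  pair(m(m(pair(pair(b, b), b), pair(b, c), c), c, 0), b)   [R2 at 1.1.1]
2. pair(m(m(pair(pair(b, b), b), pair(b, c), c), c, 0), b)  →  pair(m(c, c, 0), b)   [R2 at 1.1]
3. pair(m(c, c, 0), b)  →  pair(pair(b, c), b)   [R1 at 1]

Reduce t₂ = pair(m(pair(pair(b, b), b), 0, pair(pair(0, m(pair(pair(b, b), b), 0, m(pair(pair(b, b), b), b, b))), pair(c, 0))), pair(m(0, 0, b), pair(0, 0))):
1. pair(m(pair(pair(b, b), b), 0, pair(pair(0, m(pair(pair(b, b), b), 0, m(pair(pair(b, b), b), b, b))), pair(c, 0))), pair(m(0, 0, b), pair(0, 0)))  →  pair(pair(pair(0, m(pair(pair(b, b), b), 0, m(pair(pair(b, b), b), b, b))), pair(c, 0)), pair(m(0, 0, b), pair(0, 0)))   [R2 at 1]
2. pair(pair(pair(0, m(pair(pair(b, b), b), 0, m(pair(pair(b, b), b), b, b))), pair(c, 0)), pair(m(0, 0, b), pair(0, 0)))  →  pair(pair(pair(0, m(pair(pair(b, b), b), b, b)), pair(c, 0)), pair(m(0, 0, b), pair(0, 0)))   [R2 at 1.1.2]
3. pair(pair(pair(0, m(pair(pair(b, b), b), b, b)), pair(c, 0)), pair(m(0, 0, b), pair(0, 0)))  →  pair(pair(pair(0, b), pair(c, 0)), pair(m(0, 0, b), pair(0, 0)))   [R2 at 1.1.2]
4. pair(pair(pair(0, b), pair(c, 0)), pair(m(0, 0, b), pair(0, 0)))  →  pair(pair(pair(0, b), pair(c, 0)), pair(pair(b, b), pair(0, 0)))   [R5 at 2.1]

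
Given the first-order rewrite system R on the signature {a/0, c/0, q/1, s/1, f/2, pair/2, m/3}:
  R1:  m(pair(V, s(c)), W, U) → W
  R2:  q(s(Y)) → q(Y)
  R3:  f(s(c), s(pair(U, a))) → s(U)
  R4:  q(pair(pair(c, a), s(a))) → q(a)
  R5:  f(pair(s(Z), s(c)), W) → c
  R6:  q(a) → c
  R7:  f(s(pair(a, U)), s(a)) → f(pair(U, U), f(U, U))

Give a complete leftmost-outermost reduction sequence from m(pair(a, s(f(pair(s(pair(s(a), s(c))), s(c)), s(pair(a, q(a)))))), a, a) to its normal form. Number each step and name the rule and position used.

1. m(pair(a, s(f(pair(s(pair(s(a), s(c))), s(c)), s(pair(a, q(a)))))), a, a)  →  m(pair(a, s(c)), a, a)   [R5 at 1.2.1]
2. m(pair(a, s(c)), a, a)  →  a   [R1 at ε]

a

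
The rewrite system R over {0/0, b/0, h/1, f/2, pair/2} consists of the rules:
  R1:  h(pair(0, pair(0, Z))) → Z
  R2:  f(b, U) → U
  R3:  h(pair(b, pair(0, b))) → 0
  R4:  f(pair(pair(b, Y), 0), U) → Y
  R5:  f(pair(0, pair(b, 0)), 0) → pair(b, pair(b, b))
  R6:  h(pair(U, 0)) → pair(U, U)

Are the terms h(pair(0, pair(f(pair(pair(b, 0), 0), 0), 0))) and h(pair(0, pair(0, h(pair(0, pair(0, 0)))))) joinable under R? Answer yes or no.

yes — NF(t₁) = 0, NF(t₂) = 0

Reduce t₁ = h(pair(0, pair(f(pair(pair(b, 0), 0), 0), 0))):
1. h(pair(0, pair(f(pair(pair(b, 0), 0), 0), 0)))  →  h(pair(0, pair(0, 0)))   [R4 at 1.2.1]
2. h(pair(0, pair(0, 0)))  →  0   [R1 at ε]

Reduce t₂ = h(pair(0, pair(0, h(pair(0, pair(0, 0)))))):
1. h(pair(0, pair(0, h(pair(0, pair(0, 0))))))  →  h(pair(0, pair(0, 0)))   [R1 at ε]
2. h(pair(0, pair(0, 0)))  →  0   [R1 at ε]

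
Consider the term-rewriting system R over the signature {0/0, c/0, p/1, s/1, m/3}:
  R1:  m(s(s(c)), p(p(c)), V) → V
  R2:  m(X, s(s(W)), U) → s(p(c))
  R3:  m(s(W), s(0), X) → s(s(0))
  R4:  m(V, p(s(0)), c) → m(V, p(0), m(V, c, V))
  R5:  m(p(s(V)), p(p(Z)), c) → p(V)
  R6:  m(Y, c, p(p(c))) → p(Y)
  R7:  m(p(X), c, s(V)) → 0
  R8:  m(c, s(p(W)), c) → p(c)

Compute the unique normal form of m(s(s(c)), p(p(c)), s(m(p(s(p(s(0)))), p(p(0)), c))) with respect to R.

1. m(s(s(c)), p(p(c)), s(m(p(s(p(s(0)))), p(p(0)), c)))  →  s(m(p(s(p(s(0)))), p(p(0)), c))   [R1 at ε]
2. s(m(p(s(p(s(0)))), p(p(0)), c))  →  s(p(p(s(0))))   [R5 at 1]

s(p(p(s(0))))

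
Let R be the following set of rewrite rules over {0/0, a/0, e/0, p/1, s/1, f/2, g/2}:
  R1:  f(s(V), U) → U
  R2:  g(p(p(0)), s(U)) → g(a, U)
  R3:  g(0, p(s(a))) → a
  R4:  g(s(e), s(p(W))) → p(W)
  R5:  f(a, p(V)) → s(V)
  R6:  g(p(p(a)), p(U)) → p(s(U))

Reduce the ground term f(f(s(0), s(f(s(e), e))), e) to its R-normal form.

e

1. f(f(s(0), s(f(s(e), e))), e)  →  f(s(f(s(e), e)), e)   [R1 at 1]
2. f(s(f(s(e), e)), e)  →  e   [R1 at ε]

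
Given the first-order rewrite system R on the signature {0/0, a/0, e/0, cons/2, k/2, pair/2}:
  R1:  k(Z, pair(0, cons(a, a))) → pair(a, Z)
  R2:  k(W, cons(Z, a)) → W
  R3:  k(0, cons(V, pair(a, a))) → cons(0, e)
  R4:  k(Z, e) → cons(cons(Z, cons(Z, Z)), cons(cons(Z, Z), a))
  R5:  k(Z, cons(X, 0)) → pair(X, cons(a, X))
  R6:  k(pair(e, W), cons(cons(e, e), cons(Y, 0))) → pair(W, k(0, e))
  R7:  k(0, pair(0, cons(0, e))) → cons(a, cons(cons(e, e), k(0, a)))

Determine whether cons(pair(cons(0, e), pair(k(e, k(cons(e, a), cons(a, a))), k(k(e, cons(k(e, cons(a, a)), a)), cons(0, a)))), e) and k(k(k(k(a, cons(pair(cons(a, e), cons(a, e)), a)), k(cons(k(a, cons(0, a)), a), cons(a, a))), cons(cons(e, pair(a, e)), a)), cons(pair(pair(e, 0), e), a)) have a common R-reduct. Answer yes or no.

no — NF(t₁) = cons(pair(cons(0, e), pair(e, e)), e), NF(t₂) = a

Reduce t₁ = cons(pair(cons(0, e), pair(k(e, k(cons(e, a), cons(a, a))), k(k(e, cons(k(e, cons(a, a)), a)), cons(0, a)))), e):
1. cons(pair(cons(0, e), pair(k(e, k(cons(e, a), cons(a, a))), k(k(e, cons(k(e, cons(a, a)), a)), cons(0, a)))), e)  →  cons(pair(cons(0, e), pair(k(e, cons(e, a)), k(k(e, cons(k(e, cons(a, a)), a)), cons(0, a)))), e)   [R2 at 1.2.1.2]
2. cons(pair(cons(0, e), pair(k(e, cons(e, a)), k(k(e, cons(k(e, cons(a, a)), a)), cons(0, a)))), e)  →  cons(pair(cons(0, e), pair(e, k(k(e, cons(k(e, cons(a, a)), a)), cons(0, a)))), e)   [R2 at 1.2.1]
3. cons(pair(cons(0, e), pair(e, k(k(e, cons(k(e, cons(a, a)), a)), cons(0, a)))), e)  →  cons(pair(cons(0, e), pair(e, k(e, cons(k(e, cons(a, a)), a)))), e)   [R2 at 1.2.2]
4. cons(pair(cons(0, e), pair(e, k(e, cons(k(e, cons(a, a)), a)))), e)  →  cons(pair(cons(0, e), pair(e, e)), e)   [R2 at 1.2.2]

Reduce t₂ = k(k(k(k(a, cons(pair(cons(a, e), cons(a, e)), a)), k(cons(k(a, cons(0, a)), a), cons(a, a))), cons(cons(e, pair(a, e)), a)), cons(pair(pair(e, 0), e), a)):
1. k(k(k(k(a, cons(pair(cons(a, e), cons(a, e)), a)), k(cons(k(a, cons(0, a)), a), cons(a, a))), cons(cons(e, pair(a, e)), a)), cons(pair(pair(e, 0), e), a))  →  k(k(k(a, cons(pair(cons(a, e), cons(a, e)), a)), k(cons(k(a, cons(0, a)), a), cons(a, a))), cons(cons(e, pair(a, e)), a))   [R2 at ε]
2. k(k(k(a, cons(pair(cons(a, e), cons(a, e)), a)), k(cons(k(a, cons(0, a)), a), cons(a, a))), cons(cons(e, pair(a, e)), a))  →  k(k(a, cons(pair(cons(a, e), cons(a, e)), a)), k(cons(k(a, cons(0, a)), a), cons(a, a)))   [R2 at ε]
3. k(k(a, cons(pair(cons(a, e), cons(a, e)), a)), k(cons(k(a, cons(0, a)), a), cons(a, a)))  →  k(a, k(cons(k(a, cons(0, a)), a), cons(a, a)))   [R2 at 1]
4. k(a, k(cons(k(a, cons(0, a)), a), cons(a, a)))  →  k(a, cons(k(a, cons(0, a)), a))   [R2 at 2]
5. k(a, cons(k(a, cons(0, a)), a))  →  a   [R2 at ε]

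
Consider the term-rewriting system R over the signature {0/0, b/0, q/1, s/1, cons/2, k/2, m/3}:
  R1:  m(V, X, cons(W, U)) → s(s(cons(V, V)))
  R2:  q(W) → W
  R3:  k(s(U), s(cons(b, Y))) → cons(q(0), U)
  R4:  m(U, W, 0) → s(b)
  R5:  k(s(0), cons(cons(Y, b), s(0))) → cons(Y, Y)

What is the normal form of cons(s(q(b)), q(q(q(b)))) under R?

1. cons(s(q(b)), q(q(q(b))))  →  cons(s(b), q(q(q(b))))   [R2 at 1.1]
2. cons(s(b), q(q(q(b))))  →  cons(s(b), q(q(b)))   [R2 at 2]
3. cons(s(b), q(q(b)))  →  cons(s(b), q(b))   [R2 at 2]
4. cons(s(b), q(b))  →  cons(s(b), b)   [R2 at 2]

cons(s(b), b)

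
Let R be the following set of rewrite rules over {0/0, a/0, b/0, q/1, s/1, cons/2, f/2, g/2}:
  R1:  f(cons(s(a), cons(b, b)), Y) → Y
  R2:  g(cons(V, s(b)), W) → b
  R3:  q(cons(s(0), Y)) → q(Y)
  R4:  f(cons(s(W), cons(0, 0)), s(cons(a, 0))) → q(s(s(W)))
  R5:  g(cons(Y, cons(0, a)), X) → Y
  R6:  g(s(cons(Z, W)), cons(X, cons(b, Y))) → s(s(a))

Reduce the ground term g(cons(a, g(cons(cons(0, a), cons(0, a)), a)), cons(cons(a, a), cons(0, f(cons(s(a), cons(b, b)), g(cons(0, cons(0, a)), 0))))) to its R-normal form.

1. g(cons(a, g(cons(cons(0, a), cons(0, a)), a)), cons(cons(a, a), cons(0, f(cons(s(a), cons(b, b)), g(cons(0, cons(0, a)), 0)))))  →  g(cons(a, cons(0, a)), cons(cons(a, a), cons(0, f(cons(s(a), cons(b, b)), g(cons(0, cons(0, a)), 0)))))   [R5 at 1.2]
2. g(cons(a, cons(0, a)), cons(cons(a, a), cons(0, f(cons(s(a), cons(b, b)), g(cons(0, cons(0, a)), 0)))))  →  a   [R5 at ε]

a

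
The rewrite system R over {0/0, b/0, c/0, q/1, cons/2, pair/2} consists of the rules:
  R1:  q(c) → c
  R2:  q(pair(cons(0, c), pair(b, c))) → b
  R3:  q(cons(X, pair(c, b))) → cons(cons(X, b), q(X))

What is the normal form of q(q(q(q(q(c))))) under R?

c

1. q(q(q(q(q(c)))))  →  q(q(q(q(c))))   [R1 at 1.1.1.1]
2. q(q(q(q(c))))  →  q(q(q(c)))   [R1 at 1.1.1]
3. q(q(q(c)))  →  q(q(c))   [R1 at 1.1]
4. q(q(c))  →  q(c)   [R1 at 1]
5. q(c)  →  c   [R1 at ε]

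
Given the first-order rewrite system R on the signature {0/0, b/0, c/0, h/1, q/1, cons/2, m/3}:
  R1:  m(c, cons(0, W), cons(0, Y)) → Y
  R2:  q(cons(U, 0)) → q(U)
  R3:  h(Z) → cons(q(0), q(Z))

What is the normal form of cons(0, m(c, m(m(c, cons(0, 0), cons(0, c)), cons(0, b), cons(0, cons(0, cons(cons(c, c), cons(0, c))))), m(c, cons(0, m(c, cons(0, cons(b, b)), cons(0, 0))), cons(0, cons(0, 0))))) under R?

1. cons(0, m(c, m(m(c, cons(0, 0), cons(0, c)), cons(0, b), cons(0, cons(0, cons(cons(c, c), cons(0, c))))), m(c, cons(0, m(c, cons(0, cons(b, b)), cons(0, 0))), cons(0, cons(0, 0)))))  →  cons(0, m(c, m(c, cons(0, b), cons(0, cons(0, cons(cons(c, c), cons(0, c))))), m(c, cons(0, m(c, cons(0, cons(b, b)), cons(0, 0))), cons(0, cons(0, 0)))))   [R1 at 2.2.1]
2. cons(0, m(c, m(c, cons(0, b), cons(0, cons(0, cons(cons(c, c), cons(0, c))))), m(c, cons(0, m(c, cons(0, cons(b, b)), cons(0, 0))), cons(0, cons(0, 0)))))  →  cons(0, m(c, cons(0, cons(cons(c, c), cons(0, c))), m(c, cons(0, m(c, cons(0, cons(b, b)), cons(0, 0))), cons(0, cons(0, 0)))))   [R1 at 2.2]
3. cons(0, m(c, cons(0, cons(cons(c, c), cons(0, c))), m(c, cons(0, m(c, cons(0, cons(b, b)), cons(0, 0))), cons(0, cons(0, 0)))))  →  cons(0, m(c, cons(0, cons(cons(c, c), cons(0, c))), cons(0, 0)))   [R1 at 2.3]
4. cons(0, m(c, cons(0, cons(cons(c, c), cons(0, c))), cons(0, 0)))  →  cons(0, 0)   [R1 at 2]

cons(0, 0)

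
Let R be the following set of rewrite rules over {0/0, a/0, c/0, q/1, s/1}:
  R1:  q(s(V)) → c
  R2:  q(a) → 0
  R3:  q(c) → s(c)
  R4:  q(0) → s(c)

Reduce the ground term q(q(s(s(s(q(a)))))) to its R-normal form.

1. q(q(s(s(s(q(a))))))  →  q(c)   [R1 at 1]
2. q(c)  →  s(c)   [R3 at ε]

s(c)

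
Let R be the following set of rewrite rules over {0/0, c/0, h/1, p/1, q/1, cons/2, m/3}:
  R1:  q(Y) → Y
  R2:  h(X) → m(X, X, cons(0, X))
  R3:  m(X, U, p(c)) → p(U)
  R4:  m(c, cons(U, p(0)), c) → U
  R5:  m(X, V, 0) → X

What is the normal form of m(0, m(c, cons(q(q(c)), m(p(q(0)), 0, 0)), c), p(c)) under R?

p(c)

1. m(0, m(c, cons(q(q(c)), m(p(q(0)), 0, 0)), c), p(c))  →  p(m(c, cons(q(q(c)), m(p(q(0)), 0, 0)), c))   [R3 at ε]
2. p(m(c, cons(q(q(c)), m(p(q(0)), 0, 0)), c))  →  p(m(c, cons(q(c), m(p(q(0)), 0, 0)), c))   [R1 at 1.2.1]
3. p(m(c, cons(q(c), m(p(q(0)), 0, 0)), c))  →  p(m(c, cons(c, m(p(q(0)), 0, 0)), c))   [R1 at 1.2.1]
4. p(m(c, cons(c, m(p(q(0)), 0, 0)), c))  →  p(m(c, cons(c, p(q(0))), c))   [R5 at 1.2.2]
5. p(m(c, cons(c, p(q(0))), c))  →  p(m(c, cons(c, p(0)), c))   [R1 at 1.2.2.1]
6. p(m(c, cons(c, p(0)), c))  →  p(c)   [R4 at 1]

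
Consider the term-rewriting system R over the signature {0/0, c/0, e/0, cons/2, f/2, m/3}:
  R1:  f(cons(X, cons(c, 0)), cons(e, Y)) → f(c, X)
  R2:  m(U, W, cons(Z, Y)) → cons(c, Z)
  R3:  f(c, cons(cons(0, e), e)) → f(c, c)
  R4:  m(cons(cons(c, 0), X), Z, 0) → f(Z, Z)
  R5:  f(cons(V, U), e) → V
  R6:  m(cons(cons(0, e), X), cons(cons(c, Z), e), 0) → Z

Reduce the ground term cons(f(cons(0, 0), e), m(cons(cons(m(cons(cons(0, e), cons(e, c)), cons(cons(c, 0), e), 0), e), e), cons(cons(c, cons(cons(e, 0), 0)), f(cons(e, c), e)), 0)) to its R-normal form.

1. cons(f(cons(0, 0), e), m(cons(cons(m(cons(cons(0, e), cons(e, c)), cons(cons(c, 0), e), 0), e), e), cons(cons(c, cons(cons(e, 0), 0)), f(cons(e, c), e)), 0))  →  cons(0, m(cons(cons(m(cons(cons(0, e), cons(e, c)), cons(cons(c, 0), e), 0), e), e), cons(cons(c, cons(cons(e, 0), 0)), f(cons(e, c), e)), 0))   [R5 at 1]
2. cons(0, m(cons(cons(m(cons(cons(0, e), cons(e, c)), cons(cons(c, 0), e), 0), e), e), cons(cons(c, cons(cons(e, 0), 0)), f(cons(e, c), e)), 0))  →  cons(0, m(cons(cons(0, e), e), cons(cons(c, cons(cons(e, 0), 0)), f(cons(e, c), e)), 0))   [R6 at 2.1.1.1]
3. cons(0, m(cons(cons(0, e), e), cons(cons(c, cons(cons(e, 0), 0)), f(cons(e, c), e)), 0))  →  cons(0, m(cons(cons(0, e), e), cons(cons(c, cons(cons(e, 0), 0)), e), 0))   [R5 at 2.2.2]
4. cons(0, m(cons(cons(0, e), e), cons(cons(c, cons(cons(e, 0), 0)), e), 0))  →  cons(0, cons(cons(e, 0), 0))   [R6 at 2]

cons(0, cons(cons(e, 0), 0))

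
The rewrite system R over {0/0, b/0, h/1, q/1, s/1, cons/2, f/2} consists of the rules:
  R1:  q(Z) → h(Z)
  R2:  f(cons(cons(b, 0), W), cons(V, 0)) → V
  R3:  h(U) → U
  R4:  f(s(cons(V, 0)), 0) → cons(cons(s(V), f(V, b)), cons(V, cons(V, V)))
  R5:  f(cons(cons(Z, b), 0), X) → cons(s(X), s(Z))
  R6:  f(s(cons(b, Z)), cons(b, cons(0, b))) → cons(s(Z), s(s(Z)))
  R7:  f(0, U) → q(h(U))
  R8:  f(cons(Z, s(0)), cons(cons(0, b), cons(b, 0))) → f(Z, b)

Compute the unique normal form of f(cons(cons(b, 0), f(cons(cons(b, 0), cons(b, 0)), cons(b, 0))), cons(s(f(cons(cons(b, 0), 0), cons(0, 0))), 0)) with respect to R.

s(0)

1. f(cons(cons(b, 0), f(cons(cons(b, 0), cons(b, 0)), cons(b, 0))), cons(s(f(cons(cons(b, 0), 0), cons(0, 0))), 0))  →  s(f(cons(cons(b, 0), 0), cons(0, 0)))   [R2 at ε]
2. s(f(cons(cons(b, 0), 0), cons(0, 0)))  →  s(0)   [R2 at 1]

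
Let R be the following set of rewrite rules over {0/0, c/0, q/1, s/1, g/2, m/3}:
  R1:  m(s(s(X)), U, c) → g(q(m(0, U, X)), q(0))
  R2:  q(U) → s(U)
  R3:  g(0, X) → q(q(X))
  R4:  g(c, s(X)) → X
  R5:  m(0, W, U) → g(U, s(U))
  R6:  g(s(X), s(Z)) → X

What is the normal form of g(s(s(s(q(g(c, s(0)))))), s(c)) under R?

1. g(s(s(s(q(g(c, s(0)))))), s(c))  →  s(s(q(g(c, s(0)))))   [R6 at ε]
2. s(s(q(g(c, s(0)))))  →  s(s(s(g(c, s(0)))))   [R2 at 1.1]
3. s(s(s(g(c, s(0)))))  →  s(s(s(0)))   [R4 at 1.1.1]

s(s(s(0)))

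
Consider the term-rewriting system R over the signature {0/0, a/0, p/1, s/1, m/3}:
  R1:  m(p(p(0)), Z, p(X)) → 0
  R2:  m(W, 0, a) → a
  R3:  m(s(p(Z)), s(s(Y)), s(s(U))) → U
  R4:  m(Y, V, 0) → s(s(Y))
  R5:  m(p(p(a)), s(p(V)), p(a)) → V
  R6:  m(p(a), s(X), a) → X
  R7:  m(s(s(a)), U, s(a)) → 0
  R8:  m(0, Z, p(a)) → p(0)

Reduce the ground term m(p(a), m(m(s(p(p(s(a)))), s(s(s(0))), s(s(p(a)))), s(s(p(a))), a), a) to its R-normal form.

p(a)

1. m(p(a), m(m(s(p(p(s(a)))), s(s(s(0))), s(s(p(a)))), s(s(p(a))), a), a)  →  m(p(a), m(p(a), s(s(p(a))), a), a)   [R3 at 2.1]
2. m(p(a), m(p(a), s(s(p(a))), a), a)  →  m(p(a), s(p(a)), a)   [R6 at 2]
3. m(p(a), s(p(a)), a)  →  p(a)   [R6 at ε]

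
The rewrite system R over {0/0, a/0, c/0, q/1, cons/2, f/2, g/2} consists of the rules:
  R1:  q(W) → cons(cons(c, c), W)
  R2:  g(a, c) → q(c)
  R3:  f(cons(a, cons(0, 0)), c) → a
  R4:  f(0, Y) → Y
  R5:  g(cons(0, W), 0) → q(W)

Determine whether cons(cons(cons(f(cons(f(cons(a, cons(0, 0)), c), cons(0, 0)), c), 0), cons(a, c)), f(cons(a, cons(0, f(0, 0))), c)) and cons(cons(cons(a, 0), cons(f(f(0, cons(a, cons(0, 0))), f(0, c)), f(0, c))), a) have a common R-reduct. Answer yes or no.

yes — NF(t₁) = cons(cons(cons(a, 0), cons(a, c)), a), NF(t₂) = cons(cons(cons(a, 0), cons(a, c)), a)

Reduce t₁ = cons(cons(cons(f(cons(f(cons(a, cons(0, 0)), c), cons(0, 0)), c), 0), cons(a, c)), f(cons(a, cons(0, f(0, 0))), c)):
1. cons(cons(cons(f(cons(f(cons(a, cons(0, 0)), c), cons(0, 0)), c), 0), cons(a, c)), f(cons(a, cons(0, f(0, 0))), c))  →  cons(cons(cons(f(cons(a, cons(0, 0)), c), 0), cons(a, c)), f(cons(a, cons(0, f(0, 0))), c))   [R3 at 1.1.1.1.1]
2. cons(cons(cons(f(cons(a, cons(0, 0)), c), 0), cons(a, c)), f(cons(a, cons(0, f(0, 0))), c))  →  cons(cons(cons(a, 0), cons(a, c)), f(cons(a, cons(0, f(0, 0))), c))   [R3 at 1.1.1]
3. cons(cons(cons(a, 0), cons(a, c)), f(cons(a, cons(0, f(0, 0))), c))  →  cons(cons(cons(a, 0), cons(a, c)), f(cons(a, cons(0, 0)), c))   [R4 at 2.1.2.2]
4. cons(cons(cons(a, 0), cons(a, c)), f(cons(a, cons(0, 0)), c))  →  cons(cons(cons(a, 0), cons(a, c)), a)   [R3 at 2]

Reduce t₂ = cons(cons(cons(a, 0), cons(f(f(0, cons(a, cons(0, 0))), f(0, c)), f(0, c))), a):
1. cons(cons(cons(a, 0), cons(f(f(0, cons(a, cons(0, 0))), f(0, c)), f(0, c))), a)  →  cons(cons(cons(a, 0), cons(f(cons(a, cons(0, 0)), f(0, c)), f(0, c))), a)   [R4 at 1.2.1.1]
2. cons(cons(cons(a, 0), cons(f(cons(a, cons(0, 0)), f(0, c)), f(0, c))), a)  →  cons(cons(cons(a, 0), cons(f(cons(a, cons(0, 0)), c), f(0, c))), a)   [R4 at 1.2.1.2]
3. cons(cons(cons(a, 0), cons(f(cons(a, cons(0, 0)), c), f(0, c))), a)  →  cons(cons(cons(a, 0), cons(a, f(0, c))), a)   [R3 at 1.2.1]
4. cons(cons(cons(a, 0), cons(a, f(0, c))), a)  →  cons(cons(cons(a, 0), cons(a, c)), a)   [R4 at 1.2.2]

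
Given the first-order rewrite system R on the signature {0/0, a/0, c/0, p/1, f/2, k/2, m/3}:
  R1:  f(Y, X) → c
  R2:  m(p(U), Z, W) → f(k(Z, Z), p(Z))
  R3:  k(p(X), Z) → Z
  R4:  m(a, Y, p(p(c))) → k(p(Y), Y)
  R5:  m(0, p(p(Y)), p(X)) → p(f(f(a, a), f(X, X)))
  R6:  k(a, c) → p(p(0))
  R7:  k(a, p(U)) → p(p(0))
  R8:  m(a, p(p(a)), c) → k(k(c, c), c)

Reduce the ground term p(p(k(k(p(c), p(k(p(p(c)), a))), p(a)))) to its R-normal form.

1. p(p(k(k(p(c), p(k(p(p(c)), a))), p(a))))  →  p(p(k(p(k(p(p(c)), a)), p(a))))   [R3 at 1.1.1]
2. p(p(k(p(k(p(p(c)), a)), p(a))))  →  p(p(p(a)))   [R3 at 1.1]

p(p(p(a)))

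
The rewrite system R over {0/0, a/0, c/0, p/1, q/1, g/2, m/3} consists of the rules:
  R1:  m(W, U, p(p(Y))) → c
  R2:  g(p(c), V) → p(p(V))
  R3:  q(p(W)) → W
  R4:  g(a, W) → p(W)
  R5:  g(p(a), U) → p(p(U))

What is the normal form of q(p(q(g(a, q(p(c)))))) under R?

1. q(p(q(g(a, q(p(c))))))  →  q(g(a, q(p(c))))   [R3 at ε]
2. q(g(a, q(p(c))))  →  q(p(q(p(c))))   [R4 at 1]
3. q(p(q(p(c))))  →  q(p(c))   [R3 at ε]
4. q(p(c))  →  c   [R3 at ε]

c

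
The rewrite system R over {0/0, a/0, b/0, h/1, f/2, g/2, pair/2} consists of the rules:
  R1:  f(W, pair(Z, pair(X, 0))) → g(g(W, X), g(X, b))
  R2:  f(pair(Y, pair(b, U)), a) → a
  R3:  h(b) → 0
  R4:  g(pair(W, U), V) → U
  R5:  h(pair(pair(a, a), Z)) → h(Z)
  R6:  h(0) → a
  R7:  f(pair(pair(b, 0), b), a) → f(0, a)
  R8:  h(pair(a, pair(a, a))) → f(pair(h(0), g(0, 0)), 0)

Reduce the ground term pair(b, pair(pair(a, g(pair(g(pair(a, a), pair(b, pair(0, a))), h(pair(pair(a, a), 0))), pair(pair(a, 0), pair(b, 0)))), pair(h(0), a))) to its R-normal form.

pair(b, pair(pair(a, a), pair(a, a)))

1. pair(b, pair(pair(a, g(pair(g(pair(a, a), pair(b, pair(0, a))), h(pair(pair(a, a), 0))), pair(pair(a, 0), pair(b, 0)))), pair(h(0), a)))  →  pair(b, pair(pair(a, h(pair(pair(a, a), 0))), pair(h(0), a)))   [R4 at 2.1.2]
2. pair(b, pair(pair(a, h(pair(pair(a, a), 0))), pair(h(0), a)))  →  pair(b, pair(pair(a, h(0)), pair(h(0), a)))   [R5 at 2.1.2]
3. pair(b, pair(pair(a, h(0)), pair(h(0), a)))  →  pair(b, pair(pair(a, a), pair(h(0), a)))   [R6 at 2.1.2]
4. pair(b, pair(pair(a, a), pair(h(0), a)))  →  pair(b, pair(pair(a, a), pair(a, a)))   [R6 at 2.2.1]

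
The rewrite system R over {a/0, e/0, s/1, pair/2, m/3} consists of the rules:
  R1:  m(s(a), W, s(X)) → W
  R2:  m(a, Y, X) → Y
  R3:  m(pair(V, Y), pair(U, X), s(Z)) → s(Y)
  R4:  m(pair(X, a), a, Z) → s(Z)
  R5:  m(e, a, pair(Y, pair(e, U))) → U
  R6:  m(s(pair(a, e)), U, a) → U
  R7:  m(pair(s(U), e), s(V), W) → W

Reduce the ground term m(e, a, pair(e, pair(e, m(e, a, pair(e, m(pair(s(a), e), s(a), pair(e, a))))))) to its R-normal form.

a

1. m(e, a, pair(e, pair(e, m(e, a, pair(e, m(pair(s(a), e), s(a), pair(e, a)))))))  →  m(e, a, pair(e, m(pair(s(a), e), s(a), pair(e, a))))   [R5 at ε]
2. m(e, a, pair(e, m(pair(s(a), e), s(a), pair(e, a))))  →  m(e, a, pair(e, pair(e, a)))   [R7 at 3.2]
3. m(e, a, pair(e, pair(e, a)))  →  a   [R5 at ε]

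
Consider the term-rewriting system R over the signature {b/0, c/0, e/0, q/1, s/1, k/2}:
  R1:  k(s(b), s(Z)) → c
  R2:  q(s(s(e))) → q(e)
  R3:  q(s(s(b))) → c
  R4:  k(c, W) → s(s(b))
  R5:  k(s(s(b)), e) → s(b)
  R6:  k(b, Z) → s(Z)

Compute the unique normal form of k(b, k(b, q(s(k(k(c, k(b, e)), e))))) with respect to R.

s(s(c))

1. k(b, k(b, q(s(k(k(c, k(b, e)), e)))))  →  s(k(b, q(s(k(k(c, k(b, e)), e)))))   [R6 at ε]
2. s(k(b, q(s(k(k(c, k(b, e)), e)))))  →  s(s(q(s(k(k(c, k(b, e)), e)))))   [R6 at 1]
3. s(s(q(s(k(k(c, k(b, e)), e)))))  →  s(s(q(s(k(s(s(b)), e)))))   [R4 at 1.1.1.1.1]
4. s(s(q(s(k(s(s(b)), e)))))  →  s(s(q(s(s(b)))))   [R5 at 1.1.1.1]
5. s(s(q(s(s(b)))))  →  s(s(c))   [R3 at 1.1]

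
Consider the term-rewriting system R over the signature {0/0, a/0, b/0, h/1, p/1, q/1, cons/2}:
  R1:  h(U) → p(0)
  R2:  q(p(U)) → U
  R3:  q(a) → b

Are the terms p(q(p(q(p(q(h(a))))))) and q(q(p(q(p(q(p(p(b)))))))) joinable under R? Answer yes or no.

Reduce t₁ = p(q(p(q(p(q(h(a))))))):
1. p(q(p(q(p(q(h(a)))))))  →  p(q(p(q(h(a)))))   [R2 at 1]
2. p(q(p(q(h(a)))))  →  p(q(h(a)))   [R2 at 1]
3. p(q(h(a)))  →  p(q(p(0)))   [R1 at 1.1]
4. p(q(p(0)))  →  p(0)   [R2 at 1]

Reduce t₂ = q(q(p(q(p(q(p(p(b)))))))):
1. q(q(p(q(p(q(p(p(b))))))))  →  q(q(p(q(p(p(b))))))   [R2 at 1]
2. q(q(p(q(p(p(b))))))  →  q(q(p(p(b))))   [R2 at 1]
3. q(q(p(p(b))))  →  q(p(b))   [R2 at 1]
4. q(p(b))  →  b   [R2 at ε]

no — NF(t₁) = p(0), NF(t₂) = b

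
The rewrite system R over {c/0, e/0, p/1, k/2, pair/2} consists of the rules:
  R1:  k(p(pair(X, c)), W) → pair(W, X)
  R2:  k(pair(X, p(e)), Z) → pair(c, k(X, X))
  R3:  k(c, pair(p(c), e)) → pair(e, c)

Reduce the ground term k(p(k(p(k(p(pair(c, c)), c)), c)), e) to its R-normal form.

pair(e, c)

1. k(p(k(p(k(p(pair(c, c)), c)), c)), e)  →  k(p(k(p(pair(c, c)), c)), e)   [R1 at 1.1.1.1]
2. k(p(k(p(pair(c, c)), c)), e)  →  k(p(pair(c, c)), e)   [R1 at 1.1]
3. k(p(pair(c, c)), e)  →  pair(e, c)   [R1 at ε]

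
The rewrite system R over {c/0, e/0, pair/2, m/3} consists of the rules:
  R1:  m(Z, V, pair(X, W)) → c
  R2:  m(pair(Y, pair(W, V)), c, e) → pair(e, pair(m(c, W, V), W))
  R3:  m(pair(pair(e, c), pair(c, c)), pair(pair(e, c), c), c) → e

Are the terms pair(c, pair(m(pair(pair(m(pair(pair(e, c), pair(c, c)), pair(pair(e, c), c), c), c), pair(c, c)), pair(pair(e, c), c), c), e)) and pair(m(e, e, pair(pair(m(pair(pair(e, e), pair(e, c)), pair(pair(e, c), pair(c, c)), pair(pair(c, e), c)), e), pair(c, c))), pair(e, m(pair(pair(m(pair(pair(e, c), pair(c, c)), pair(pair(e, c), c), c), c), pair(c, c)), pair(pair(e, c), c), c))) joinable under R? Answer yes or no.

Reduce t₁ = pair(c, pair(m(pair(pair(m(pair(pair(e, c), pair(c, c)), pair(pair(e, c), c), c), c), pair(c, c)), pair(pair(e, c), c), c), e)):
1. pair(c, pair(m(pair(pair(m(pair(pair(e, c), pair(c, c)), pair(pair(e, c), c), c), c), pair(c, c)), pair(pair(e, c), c), c), e))  →  pair(c, pair(m(pair(pair(e, c), pair(c, c)), pair(pair(e, c), c), c), e))   [R3 at 2.1.1.1.1]
2. pair(c, pair(m(pair(pair(e, c), pair(c, c)), pair(pair(e, c), c), c), e))  →  pair(c, pair(e, e))   [R3 at 2.1]

Reduce t₂ = pair(m(e, e, pair(pair(m(pair(pair(e, e), pair(e, c)), pair(pair(e, c), pair(c, c)), pair(pair(c, e), c)), e), pair(c, c))), pair(e, m(pair(pair(m(pair(pair(e, c), pair(c, c)), pair(pair(e, c), c), c), c), pair(c, c)), pair(pair(e, c), c), c))):
1. pair(m(e, e, pair(pair(m(pair(pair(e, e), pair(e, c)), pair(pair(e, c), pair(c, c)), pair(pair(c, e), c)), e), pair(c, c))), pair(e, m(pair(pair(m(pair(pair(e, c), pair(c, c)), pair(pair(e, c), c), c), c), pair(c, c)), pair(pair(e, c), c), c)))  →  pair(c, pair(e, m(pair(pair(m(pair(pair(e, c), pair(c, c)), pair(pair(e, c), c), c), c), pair(c, c)), pair(pair(e, c), c), c)))   [R1 at 1]
2. pair(c, pair(e, m(pair(pair(m(pair(pair(e, c), pair(c, c)), pair(pair(e, c), c), c), c), pair(c, c)), pair(pair(e, c), c), c)))  →  pair(c, pair(e, m(pair(pair(e, c), pair(c, c)), pair(pair(e, c), c), c)))   [R3 at 2.2.1.1.1]
3. pair(c, pair(e, m(pair(pair(e, c), pair(c, c)), pair(pair(e, c), c), c)))  →  pair(c, pair(e, e))   [R3 at 2.2]

yes — NF(t₁) = pair(c, pair(e, e)), NF(t₂) = pair(c, pair(e, e))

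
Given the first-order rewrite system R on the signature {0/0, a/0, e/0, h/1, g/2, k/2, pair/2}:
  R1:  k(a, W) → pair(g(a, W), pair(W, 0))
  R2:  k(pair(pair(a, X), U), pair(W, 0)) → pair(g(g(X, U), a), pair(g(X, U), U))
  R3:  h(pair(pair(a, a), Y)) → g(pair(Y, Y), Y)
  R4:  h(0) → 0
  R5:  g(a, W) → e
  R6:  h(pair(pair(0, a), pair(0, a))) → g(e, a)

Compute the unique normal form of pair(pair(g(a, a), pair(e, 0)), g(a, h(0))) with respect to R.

1. pair(pair(g(a, a), pair(e, 0)), g(a, h(0)))  →  pair(pair(e, pair(e, 0)), g(a, h(0)))   [R5 at 1.1]
2. pair(pair(e, pair(e, 0)), g(a, h(0)))  →  pair(pair(e, pair(e, 0)), e)   [R5 at 2]

pair(pair(e, pair(e, 0)), e)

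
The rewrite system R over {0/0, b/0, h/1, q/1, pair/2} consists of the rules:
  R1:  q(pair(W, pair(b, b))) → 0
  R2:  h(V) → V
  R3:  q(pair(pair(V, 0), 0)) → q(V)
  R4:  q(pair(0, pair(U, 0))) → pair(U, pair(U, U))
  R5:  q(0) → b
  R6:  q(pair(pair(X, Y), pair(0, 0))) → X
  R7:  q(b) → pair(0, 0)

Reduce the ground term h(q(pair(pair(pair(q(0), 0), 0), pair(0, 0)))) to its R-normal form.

1. h(q(pair(pair(pair(q(0), 0), 0), pair(0, 0))))  →  q(pair(pair(pair(q(0), 0), 0), pair(0, 0)))   [R2 at ε]
2. q(pair(pair(pair(q(0), 0), 0), pair(0, 0)))  →  pair(q(0), 0)   [R6 at ε]
3. pair(q(0), 0)  →  pair(b, 0)   [R5 at 1]

pair(b, 0)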